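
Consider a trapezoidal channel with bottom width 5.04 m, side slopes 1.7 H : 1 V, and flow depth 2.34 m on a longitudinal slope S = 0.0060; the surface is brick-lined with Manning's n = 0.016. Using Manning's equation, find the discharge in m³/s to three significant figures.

133 m³/s

A = (b + z·y)·y = (5.04 + 1.7×2.34)×2.34 = 21.10 m²
P = b + 2y√(1+z²) = 5.04 + 2×2.34×√(1+1.7²) = 14.27 m
R = A/P = 21.10/14.27 = 1.479 m
Q = (1/n)·A·R^(2/3)·S^(1/2) = (1/0.016) × 21.10 × 1.479^(2/3) × 0.0060^(1/2) = 132.6 m³/s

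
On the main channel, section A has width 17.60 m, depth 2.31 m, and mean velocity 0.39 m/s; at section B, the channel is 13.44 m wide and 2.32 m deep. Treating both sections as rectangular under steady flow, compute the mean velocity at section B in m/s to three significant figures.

0.509 m/s

Q = A₁V₁ = (17.60×2.31) × 0.39 = 15.86 m³/s
A₂ = 13.44 × 2.32 = 31.18 m²
V₂ = Q/A₂ = 15.86/31.18 = 0.5085 m/s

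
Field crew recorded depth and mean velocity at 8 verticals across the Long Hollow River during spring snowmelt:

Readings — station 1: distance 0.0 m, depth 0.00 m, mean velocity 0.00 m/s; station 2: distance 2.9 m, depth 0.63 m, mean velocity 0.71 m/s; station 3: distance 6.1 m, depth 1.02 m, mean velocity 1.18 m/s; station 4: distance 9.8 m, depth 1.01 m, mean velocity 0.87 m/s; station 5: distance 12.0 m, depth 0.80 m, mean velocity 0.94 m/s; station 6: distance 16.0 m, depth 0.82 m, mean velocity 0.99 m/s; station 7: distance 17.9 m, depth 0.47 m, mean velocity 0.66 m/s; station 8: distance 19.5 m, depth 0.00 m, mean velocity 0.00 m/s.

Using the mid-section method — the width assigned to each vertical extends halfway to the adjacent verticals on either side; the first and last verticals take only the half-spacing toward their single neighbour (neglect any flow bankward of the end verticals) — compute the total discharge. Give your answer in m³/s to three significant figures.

w_2 = (6.1 − 0.0)/2 = 3.05 m; q_2 = 0.71 × 0.63 × 3.05 = 1.364 m³/s
w_3 = (9.8 − 2.9)/2 = 3.45 m; q_3 = 1.18 × 1.02 × 3.45 = 4.152 m³/s
w_4 = (12.0 − 6.1)/2 = 2.95 m; q_4 = 0.87 × 1.01 × 2.95 = 2.592 m³/s
w_5 = (16.0 − 9.8)/2 = 3.1 m; q_5 = 0.94 × 0.80 × 3.1 = 2.331 m³/s
w_6 = (17.9 − 12.0)/2 = 2.95 m; q_6 = 0.99 × 0.82 × 2.95 = 2.395 m³/s
w_7 = (19.5 − 16.0)/2 = 1.75 m; q_7 = 0.66 × 0.47 × 1.75 = 0.5429 m³/s
Stations 1, 8 contribute zero (depth or velocity is 0).
Q = Σ qᵢ = 13.38 m³/s

13.4 m³/s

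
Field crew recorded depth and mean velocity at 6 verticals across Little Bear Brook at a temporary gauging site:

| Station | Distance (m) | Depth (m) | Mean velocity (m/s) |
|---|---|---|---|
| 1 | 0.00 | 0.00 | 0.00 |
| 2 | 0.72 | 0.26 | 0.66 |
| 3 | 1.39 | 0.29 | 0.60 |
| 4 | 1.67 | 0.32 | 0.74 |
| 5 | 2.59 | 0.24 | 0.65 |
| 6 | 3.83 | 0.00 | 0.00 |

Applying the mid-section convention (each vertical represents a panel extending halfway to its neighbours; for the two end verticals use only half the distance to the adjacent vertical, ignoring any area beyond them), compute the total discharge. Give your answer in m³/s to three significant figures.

w_2 = (1.39 − 0.00)/2 = 0.695 m; q_2 = 0.66 × 0.26 × 0.695 = 0.1193 m³/s
w_3 = (1.67 − 0.72)/2 = 0.475 m; q_3 = 0.60 × 0.29 × 0.475 = 0.08265 m³/s
w_4 = (2.59 − 1.39)/2 = 0.6 m; q_4 = 0.74 × 0.32 × 0.6 = 0.1421 m³/s
w_5 = (3.83 − 1.67)/2 = 1.08 m; q_5 = 0.65 × 0.24 × 1.08 = 0.1685 m³/s
Stations 1, 6 contribute zero (depth or velocity is 0).
Q = Σ qᵢ = 0.5125 m³/s

0.512 m³/s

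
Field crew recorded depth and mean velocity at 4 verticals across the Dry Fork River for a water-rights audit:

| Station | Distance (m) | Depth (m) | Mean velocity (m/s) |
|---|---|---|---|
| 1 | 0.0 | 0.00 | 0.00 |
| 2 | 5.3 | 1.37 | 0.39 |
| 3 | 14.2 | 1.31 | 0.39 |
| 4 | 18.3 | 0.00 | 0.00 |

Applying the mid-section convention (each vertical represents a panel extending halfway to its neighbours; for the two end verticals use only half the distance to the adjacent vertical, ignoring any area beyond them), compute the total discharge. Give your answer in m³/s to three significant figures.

w_2 = (14.2 − 0.0)/2 = 7.1 m; q_2 = 0.39 × 1.37 × 7.1 = 3.794 m³/s
w_3 = (18.3 − 5.3)/2 = 6.5 m; q_3 = 0.39 × 1.31 × 6.5 = 3.321 m³/s
Stations 1, 4 contribute zero (depth or velocity is 0).
Q = Σ qᵢ = 7.114 m³/s

7.11 m³/s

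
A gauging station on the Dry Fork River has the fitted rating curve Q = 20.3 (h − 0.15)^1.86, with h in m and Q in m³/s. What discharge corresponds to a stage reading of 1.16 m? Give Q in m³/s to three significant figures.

Q = 20.3 × (1.16 − 0.15)^1.86 = 20.3 × 1.01^1.86 = 20.68 m³/s

20.7 m³/s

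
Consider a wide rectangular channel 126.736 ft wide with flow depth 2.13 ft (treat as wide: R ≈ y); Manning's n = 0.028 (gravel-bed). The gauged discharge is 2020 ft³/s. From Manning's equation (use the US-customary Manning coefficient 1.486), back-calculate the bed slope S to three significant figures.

0.00725

A = b·y = 126.736 × 2.13 = 269.9 ft²
Wide channel: R ≈ y = 2.13 ft
S = (Q·n / (1.486·A·R^(2/3)))² = (2020×0.028 / (1.486×269.9×1.655))² = 0.007254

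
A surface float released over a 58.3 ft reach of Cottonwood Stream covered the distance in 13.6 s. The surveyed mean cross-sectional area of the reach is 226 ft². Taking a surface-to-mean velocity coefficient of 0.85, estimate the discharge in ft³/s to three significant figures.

823 ft³/s

v_surface = L / t̄ = 58.3 / 13.6 = 4.287 ft/s
v_mean = 0.85 × 4.287 = 3.644 ft/s
Q = A × v_mean = 226 × 3.644 = 823.5 ft³/s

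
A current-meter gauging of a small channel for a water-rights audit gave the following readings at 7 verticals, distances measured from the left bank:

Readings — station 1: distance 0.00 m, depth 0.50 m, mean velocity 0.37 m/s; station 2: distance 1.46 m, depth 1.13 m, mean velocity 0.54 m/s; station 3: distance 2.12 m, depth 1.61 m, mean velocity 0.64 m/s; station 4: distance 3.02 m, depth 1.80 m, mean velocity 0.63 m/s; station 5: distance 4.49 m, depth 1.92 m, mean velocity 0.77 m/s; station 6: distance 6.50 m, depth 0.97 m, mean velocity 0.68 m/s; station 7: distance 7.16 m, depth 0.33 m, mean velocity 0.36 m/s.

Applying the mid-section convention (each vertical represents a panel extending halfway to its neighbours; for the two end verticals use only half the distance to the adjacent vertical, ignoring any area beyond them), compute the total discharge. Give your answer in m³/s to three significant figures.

w_1 = (1.46 − 0.00)/2 = 0.73 m; q_1 = 0.37 × 0.50 × 0.73 = 0.1351 m³/s
w_2 = (2.12 − 0.00)/2 = 1.06 m; q_2 = 0.54 × 1.13 × 1.06 = 0.6468 m³/s
w_3 = (3.02 − 1.46)/2 = 0.78 m; q_3 = 0.64 × 1.61 × 0.78 = 0.8037 m³/s
w_4 = (4.49 − 2.12)/2 = 1.185 m; q_4 = 0.63 × 1.80 × 1.185 = 1.344 m³/s
w_5 = (6.50 − 3.02)/2 = 1.74 m; q_5 = 0.77 × 1.92 × 1.74 = 2.572 m³/s
w_6 = (7.16 − 4.49)/2 = 1.335 m; q_6 = 0.68 × 0.97 × 1.335 = 0.8806 m³/s
w_7 = (7.16 − 6.50)/2 = 0.33 m; q_7 = 0.36 × 0.33 × 0.33 = 0.03920 m³/s
Q = Σ qᵢ = 6.422 m³/s

6.42 m³/s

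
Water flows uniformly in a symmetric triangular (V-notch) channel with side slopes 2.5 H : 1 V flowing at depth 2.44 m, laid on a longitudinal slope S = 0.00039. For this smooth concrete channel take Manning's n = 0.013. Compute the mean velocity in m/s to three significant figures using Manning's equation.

1.65 m/s

A = z·y² = 2.5×2.44² = 14.88 m²
P = 2y√(1+z²) = 2×2.44×√(1+2.5²) = 13.14 m
R = A/P = 14.88/13.14 = 1.133 m
Q = (1/n)·A·R^(2/3)·S^(1/2) = (1/0.013) × 14.88 × 1.133^(2/3) × 0.00039^(1/2) = 24.57 m³/s
V = Q/A = 24.57/14.88 = 1.651 m/s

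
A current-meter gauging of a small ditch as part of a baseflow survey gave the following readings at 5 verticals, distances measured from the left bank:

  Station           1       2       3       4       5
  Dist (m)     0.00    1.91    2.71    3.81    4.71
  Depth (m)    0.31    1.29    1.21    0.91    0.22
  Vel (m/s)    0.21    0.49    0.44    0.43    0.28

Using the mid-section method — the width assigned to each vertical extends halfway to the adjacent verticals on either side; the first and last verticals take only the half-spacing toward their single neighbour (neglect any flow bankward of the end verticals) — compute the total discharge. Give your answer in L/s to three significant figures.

w_1 = (1.91 − 0.00)/2 = 0.955 m; q_1 = 0.21 × 0.31 × 0.955 = 0.06217 m³/s
w_2 = (2.71 − 0.00)/2 = 1.355 m; q_2 = 0.49 × 1.29 × 1.355 = 0.8565 m³/s
w_3 = (3.81 − 1.91)/2 = 0.95 m; q_3 = 0.44 × 1.21 × 0.95 = 0.5058 m³/s
w_4 = (4.71 − 2.71)/2 = 1 m; q_4 = 0.43 × 0.91 × 1 = 0.3913 m³/s
w_5 = (4.71 − 3.81)/2 = 0.45 m; q_5 = 0.28 × 0.22 × 0.45 = 0.02772 m³/s
Q = Σ qᵢ = 1.843 m³/s
= 1.843 × 1000 = 1843 L/s

1840 L/s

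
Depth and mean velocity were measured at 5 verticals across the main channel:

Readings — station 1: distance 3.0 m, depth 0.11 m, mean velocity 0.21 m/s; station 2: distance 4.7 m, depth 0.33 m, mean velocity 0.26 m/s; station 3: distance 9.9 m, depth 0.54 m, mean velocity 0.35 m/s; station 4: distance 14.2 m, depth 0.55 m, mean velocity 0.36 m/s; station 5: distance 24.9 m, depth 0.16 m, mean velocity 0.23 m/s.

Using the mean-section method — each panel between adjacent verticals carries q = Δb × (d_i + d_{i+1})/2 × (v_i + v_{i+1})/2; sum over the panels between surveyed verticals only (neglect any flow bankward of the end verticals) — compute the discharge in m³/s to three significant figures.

Panel 1-2: Δb = 1.7 m, d̄ = (0.11+0.33)/2 = 0.22, v̄ = (0.21+0.26)/2 = 0.235 → q = 1.7×0.22×0.235 = 0.08789 m³/s
Panel 2-3: Δb = 5.2 m, d̄ = (0.33+0.54)/2 = 0.435, v̄ = (0.26+0.35)/2 = 0.305 → q = 5.2×0.435×0.305 = 0.6899 m³/s
Panel 3-4: Δb = 4.3 m, d̄ = (0.54+0.55)/2 = 0.545, v̄ = (0.35+0.36)/2 = 0.355 → q = 4.3×0.545×0.355 = 0.8319 m³/s
Panel 4-5: Δb = 10.7 m, d̄ = (0.55+0.16)/2 = 0.355, v̄ = (0.36+0.23)/2 = 0.295 → q = 10.7×0.355×0.295 = 1.121 m³/s
Q = Σ q = 2.730 m³/s

2.73 m³/s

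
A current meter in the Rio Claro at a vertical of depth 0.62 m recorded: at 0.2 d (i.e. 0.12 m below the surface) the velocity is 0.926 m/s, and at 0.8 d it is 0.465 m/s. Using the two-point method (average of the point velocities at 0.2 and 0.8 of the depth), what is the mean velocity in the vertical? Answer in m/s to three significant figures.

v̄ = (0.926 + 0.465) / 2 = 0.6955 m/s

0.696 m/s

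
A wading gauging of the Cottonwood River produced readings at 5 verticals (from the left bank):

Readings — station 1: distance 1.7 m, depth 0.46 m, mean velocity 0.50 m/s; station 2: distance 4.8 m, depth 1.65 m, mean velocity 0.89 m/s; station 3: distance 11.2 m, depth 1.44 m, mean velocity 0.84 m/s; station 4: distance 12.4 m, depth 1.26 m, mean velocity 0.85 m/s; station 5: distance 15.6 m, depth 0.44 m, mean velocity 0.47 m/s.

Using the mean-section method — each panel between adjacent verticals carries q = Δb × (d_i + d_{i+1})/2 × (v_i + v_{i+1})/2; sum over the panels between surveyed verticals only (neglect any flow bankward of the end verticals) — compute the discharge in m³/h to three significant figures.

50400 m³/h

Panel 1-2: Δb = 3.1 m, d̄ = (0.46+1.65)/2 = 1.055, v̄ = (0.50+0.89)/2 = 0.695 → q = 3.1×1.055×0.695 = 2.273 m³/s
Panel 2-3: Δb = 6.4 m, d̄ = (1.65+1.44)/2 = 1.545, v̄ = (0.89+0.84)/2 = 0.865 → q = 6.4×1.545×0.865 = 8.553 m³/s
Panel 3-4: Δb = 1.2 m, d̄ = (1.44+1.26)/2 = 1.35, v̄ = (0.84+0.85)/2 = 0.845 → q = 1.2×1.35×0.845 = 1.369 m³/s
Panel 4-5: Δb = 3.2 m, d̄ = (1.26+0.44)/2 = 0.85, v̄ = (0.85+0.47)/2 = 0.66 → q = 3.2×0.85×0.66 = 1.795 m³/s
Q = Σ q = 13.99 m³/s
= 13.99 × 3600 = 50360 m³/h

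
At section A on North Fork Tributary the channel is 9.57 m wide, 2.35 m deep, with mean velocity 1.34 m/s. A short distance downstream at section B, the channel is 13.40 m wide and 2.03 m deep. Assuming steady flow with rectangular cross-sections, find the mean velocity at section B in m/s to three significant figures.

Q = A₁V₁ = (9.57×2.35) × 1.34 = 30.14 m³/s
A₂ = 13.40 × 2.03 = 27.20 m²
V₂ = Q/A₂ = 30.14/27.20 = 1.108 m/s

1.11 m/s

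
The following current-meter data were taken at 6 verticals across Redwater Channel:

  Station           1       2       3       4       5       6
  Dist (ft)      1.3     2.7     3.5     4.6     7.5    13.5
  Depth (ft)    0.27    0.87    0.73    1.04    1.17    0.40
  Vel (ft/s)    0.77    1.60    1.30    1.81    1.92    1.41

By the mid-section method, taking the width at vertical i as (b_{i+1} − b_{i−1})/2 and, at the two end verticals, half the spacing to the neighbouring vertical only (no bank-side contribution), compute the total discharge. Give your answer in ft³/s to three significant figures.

18.0 ft³/s

w_1 = (2.7 − 1.3)/2 = 0.7 ft; q_1 = 0.77 × 0.27 × 0.7 = 0.1455 ft³/s
w_2 = (3.5 − 1.3)/2 = 1.1 ft; q_2 = 1.60 × 0.87 × 1.1 = 1.531 ft³/s
w_3 = (4.6 − 2.7)/2 = 0.95 ft; q_3 = 1.30 × 0.73 × 0.95 = 0.9016 ft³/s
w_4 = (7.5 − 3.5)/2 = 2 ft; q_4 = 1.81 × 1.04 × 2 = 3.765 ft³/s
w_5 = (13.5 − 4.6)/2 = 4.45 ft; q_5 = 1.92 × 1.17 × 4.45 = 9.996 ft³/s
w_6 = (13.5 − 7.5)/2 = 3 ft; q_6 = 1.41 × 0.40 × 3 = 1.692 ft³/s
Q = Σ qᵢ = 18.03 ft³/s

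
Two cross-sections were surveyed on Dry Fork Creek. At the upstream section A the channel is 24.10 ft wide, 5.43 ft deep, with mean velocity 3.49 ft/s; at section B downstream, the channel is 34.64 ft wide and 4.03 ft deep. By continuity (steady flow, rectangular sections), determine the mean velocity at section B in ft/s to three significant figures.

Q = A₁V₁ = (24.10×5.43) × 3.49 = 456.7 ft³/s
A₂ = 34.64 × 4.03 = 139.6 ft²
V₂ = Q/A₂ = 456.7/139.6 = 3.272 ft/s

3.27 ft/s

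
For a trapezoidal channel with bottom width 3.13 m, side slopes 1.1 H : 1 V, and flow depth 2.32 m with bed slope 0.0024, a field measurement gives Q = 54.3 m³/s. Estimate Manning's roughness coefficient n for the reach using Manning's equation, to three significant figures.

0.0143

A = (b + z·y)·y = (3.13 + 1.1×2.32)×2.32 = 13.18 m²
P = b + 2y√(1+z²) = 3.13 + 2×2.32×√(1+1.1²) = 10.03 m
R = A/P = 13.18/10.03 = 1.315 m
n = (1/Q)·A·R^(2/3)·S^(1/2) = (1/54.3) × 13.18 × 1.200 × 0.04899 = 0.01427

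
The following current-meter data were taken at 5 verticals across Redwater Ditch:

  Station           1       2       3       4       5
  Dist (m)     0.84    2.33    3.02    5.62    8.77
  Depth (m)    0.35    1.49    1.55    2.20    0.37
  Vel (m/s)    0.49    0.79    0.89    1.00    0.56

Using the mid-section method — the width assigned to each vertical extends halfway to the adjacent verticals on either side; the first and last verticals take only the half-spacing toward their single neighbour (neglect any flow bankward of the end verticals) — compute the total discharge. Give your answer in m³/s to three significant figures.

w_1 = (2.33 − 0.84)/2 = 0.745 m; q_1 = 0.49 × 0.35 × 0.745 = 0.1278 m³/s
w_2 = (3.02 − 0.84)/2 = 1.09 m; q_2 = 0.79 × 1.49 × 1.09 = 1.283 m³/s
w_3 = (5.62 − 2.33)/2 = 1.645 m; q_3 = 0.89 × 1.55 × 1.645 = 2.269 m³/s
w_4 = (8.77 − 3.02)/2 = 2.875 m; q_4 = 1.00 × 2.20 × 2.875 = 6.325 m³/s
w_5 = (8.77 − 5.62)/2 = 1.575 m; q_5 = 0.56 × 0.37 × 1.575 = 0.3263 m³/s
Q = Σ qᵢ = 10.33 m³/s

10.3 m³/s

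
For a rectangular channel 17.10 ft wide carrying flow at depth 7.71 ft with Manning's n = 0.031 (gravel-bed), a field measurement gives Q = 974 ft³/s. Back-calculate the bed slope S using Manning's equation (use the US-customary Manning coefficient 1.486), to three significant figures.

A = b·y = 17.10 × 7.71 = 131.8 ft²
P = b + 2y = 17.10 + 2×7.71 = 32.52 ft
R = A/P = 131.8/32.52 = 4.054 ft
S = (Q·n / (1.486·A·R^(2/3)))² = (974×0.031 / (1.486×131.8×2.543))² = 0.003674

0.00367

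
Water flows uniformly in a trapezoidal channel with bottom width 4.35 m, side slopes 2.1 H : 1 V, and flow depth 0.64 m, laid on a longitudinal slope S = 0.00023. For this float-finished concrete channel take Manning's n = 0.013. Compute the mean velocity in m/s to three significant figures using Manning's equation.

A = (b + z·y)·y = (4.35 + 2.1×0.64)×0.64 = 3.644 m²
P = b + 2y√(1+z²) = 4.35 + 2×0.64×√(1+2.1²) = 7.327 m
R = A/P = 3.644/7.327 = 0.4973 m
Q = (1/n)·A·R^(2/3)·S^(1/2) = (1/0.013) × 3.644 × 0.4973^(2/3) × 0.00023^(1/2) = 2.669 m³/s
V = Q/A = 2.669/3.644 = 0.7323 m/s

0.732 m/s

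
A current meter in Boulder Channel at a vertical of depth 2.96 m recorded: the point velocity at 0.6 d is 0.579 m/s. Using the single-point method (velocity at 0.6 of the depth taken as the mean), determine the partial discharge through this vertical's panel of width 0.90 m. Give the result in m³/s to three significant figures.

v̄ = v₀.₆ = 0.579 m/s
q = v̄ × d × w = 0.5790 × 2.96 × 0.90 = 1.542 m³/s

1.54 m³/s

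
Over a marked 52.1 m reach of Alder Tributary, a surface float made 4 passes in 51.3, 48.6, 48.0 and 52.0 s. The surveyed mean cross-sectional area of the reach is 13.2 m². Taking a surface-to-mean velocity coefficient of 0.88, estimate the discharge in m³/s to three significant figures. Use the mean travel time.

12.1 m³/s

t̄ = (51.3 + 48.6 + 48.0 + 52.0) / 4 = 49.975 s
v_surface = L / t̄ = 52.1 / 49.975 = 1.043 m/s
v_mean = 0.88 × 1.043 = 0.9174 m/s
Q = A × v_mean = 13.2 × 0.9174 = 12.11 m³/s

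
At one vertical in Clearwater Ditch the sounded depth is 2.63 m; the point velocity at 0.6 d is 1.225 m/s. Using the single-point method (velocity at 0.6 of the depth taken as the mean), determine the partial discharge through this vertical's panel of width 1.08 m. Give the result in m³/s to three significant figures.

v̄ = v₀.₆ = 1.225 m/s
q = v̄ × d × w = 1.225 × 2.63 × 1.08 = 3.479 m³/s

3.48 m³/s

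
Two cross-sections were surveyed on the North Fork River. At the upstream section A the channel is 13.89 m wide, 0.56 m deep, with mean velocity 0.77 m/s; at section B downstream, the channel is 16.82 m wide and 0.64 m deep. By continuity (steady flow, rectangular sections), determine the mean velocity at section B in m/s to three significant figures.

Q = A₁V₁ = (13.89×0.56) × 0.77 = 5.989 m³/s
A₂ = 16.82 × 0.64 = 10.76 m²
V₂ = Q/A₂ = 5.989/10.76 = 0.5564 m/s

0.556 m/s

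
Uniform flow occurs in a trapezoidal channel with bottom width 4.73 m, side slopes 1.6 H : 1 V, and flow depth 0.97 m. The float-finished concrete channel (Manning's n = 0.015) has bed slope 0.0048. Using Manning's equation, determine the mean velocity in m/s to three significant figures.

3.73 m/s

A = (b + z·y)·y = (4.73 + 1.6×0.97)×0.97 = 6.094 m²
P = b + 2y√(1+z²) = 4.73 + 2×0.97×√(1+1.6²) = 8.390 m
R = A/P = 6.094/8.390 = 0.7263 m
Q = (1/n)·A·R^(2/3)·S^(1/2) = (1/0.015) × 6.094 × 0.7263^(2/3) × 0.0048^(1/2) = 22.74 m³/s
V = Q/A = 22.74/6.094 = 3.732 m/s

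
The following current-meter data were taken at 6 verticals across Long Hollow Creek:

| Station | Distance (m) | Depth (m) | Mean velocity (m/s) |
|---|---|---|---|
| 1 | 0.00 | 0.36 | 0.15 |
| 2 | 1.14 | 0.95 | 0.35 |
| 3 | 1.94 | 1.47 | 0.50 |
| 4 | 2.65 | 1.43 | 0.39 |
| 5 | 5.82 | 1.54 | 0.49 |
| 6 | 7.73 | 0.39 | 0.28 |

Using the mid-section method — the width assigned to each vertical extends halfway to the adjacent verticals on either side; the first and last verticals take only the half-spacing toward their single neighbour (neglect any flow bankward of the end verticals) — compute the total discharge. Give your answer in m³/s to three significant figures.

w_1 = (1.14 − 0.00)/2 = 0.57 m; q_1 = 0.15 × 0.36 × 0.57 = 0.03078 m³/s
w_2 = (1.94 − 0.00)/2 = 0.97 m; q_2 = 0.35 × 0.95 × 0.97 = 0.3225 m³/s
w_3 = (2.65 − 1.14)/2 = 0.755 m; q_3 = 0.50 × 1.47 × 0.755 = 0.5549 m³/s
w_4 = (5.82 − 1.94)/2 = 1.94 m; q_4 = 0.39 × 1.43 × 1.94 = 1.082 m³/s
w_5 = (7.73 − 2.65)/2 = 2.54 m; q_5 = 0.49 × 1.54 × 2.54 = 1.917 m³/s
w_6 = (7.73 − 5.82)/2 = 0.955 m; q_6 = 0.28 × 0.39 × 0.955 = 0.1043 m³/s
Q = Σ qᵢ = 4.011 m³/s

4.01 m³/s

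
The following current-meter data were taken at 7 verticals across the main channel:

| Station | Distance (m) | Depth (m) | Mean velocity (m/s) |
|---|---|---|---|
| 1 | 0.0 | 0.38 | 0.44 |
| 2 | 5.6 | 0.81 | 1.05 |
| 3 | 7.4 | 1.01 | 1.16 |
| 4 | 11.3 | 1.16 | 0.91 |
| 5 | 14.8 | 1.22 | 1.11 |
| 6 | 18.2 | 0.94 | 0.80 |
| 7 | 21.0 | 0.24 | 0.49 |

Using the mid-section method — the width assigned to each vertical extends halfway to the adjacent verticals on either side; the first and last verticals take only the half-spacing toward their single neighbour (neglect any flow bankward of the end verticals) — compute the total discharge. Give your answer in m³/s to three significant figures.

18.0 m³/s

w_1 = (5.6 − 0.0)/2 = 2.8 m; q_1 = 0.44 × 0.38 × 2.8 = 0.4682 m³/s
w_2 = (7.4 − 0.0)/2 = 3.7 m; q_2 = 1.05 × 0.81 × 3.7 = 3.147 m³/s
w_3 = (11.3 − 5.6)/2 = 2.85 m; q_3 = 1.16 × 1.01 × 2.85 = 3.339 m³/s
w_4 = (14.8 − 7.4)/2 = 3.7 m; q_4 = 0.91 × 1.16 × 3.7 = 3.906 m³/s
w_5 = (18.2 − 11.3)/2 = 3.45 m; q_5 = 1.11 × 1.22 × 3.45 = 4.672 m³/s
w_6 = (21.0 − 14.8)/2 = 3.1 m; q_6 = 0.80 × 0.94 × 3.1 = 2.331 m³/s
w_7 = (21.0 − 18.2)/2 = 1.4 m; q_7 = 0.49 × 0.24 × 1.4 = 0.1646 m³/s
Q = Σ qᵢ = 18.03 m³/s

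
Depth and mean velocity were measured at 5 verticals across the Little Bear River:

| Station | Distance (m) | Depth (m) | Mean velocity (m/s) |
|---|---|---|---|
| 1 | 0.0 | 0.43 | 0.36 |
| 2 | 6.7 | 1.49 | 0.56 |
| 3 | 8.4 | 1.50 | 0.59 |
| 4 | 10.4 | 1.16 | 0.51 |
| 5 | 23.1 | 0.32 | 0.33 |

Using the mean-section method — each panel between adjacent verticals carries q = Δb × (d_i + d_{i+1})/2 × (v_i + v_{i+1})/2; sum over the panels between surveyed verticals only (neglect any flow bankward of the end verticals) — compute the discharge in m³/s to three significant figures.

Panel 1-2: Δb = 6.7 m, d̄ = (0.43+1.49)/2 = 0.96, v̄ = (0.36+0.56)/2 = 0.46 → q = 6.7×0.96×0.46 = 2.959 m³/s
Panel 2-3: Δb = 1.7 m, d̄ = (1.49+1.50)/2 = 1.495, v̄ = (0.56+0.59)/2 = 0.575 → q = 1.7×1.495×0.575 = 1.461 m³/s
Panel 3-4: Δb = 2 m, d̄ = (1.50+1.16)/2 = 1.33, v̄ = (0.59+0.51)/2 = 0.55 → q = 2×1.33×0.55 = 1.463 m³/s
Panel 4-5: Δb = 12.7 m, d̄ = (1.16+0.32)/2 = 0.74, v̄ = (0.51+0.33)/2 = 0.42 → q = 12.7×0.74×0.42 = 3.947 m³/s
Q = Σ q = 9.830 m³/s

9.83 m³/s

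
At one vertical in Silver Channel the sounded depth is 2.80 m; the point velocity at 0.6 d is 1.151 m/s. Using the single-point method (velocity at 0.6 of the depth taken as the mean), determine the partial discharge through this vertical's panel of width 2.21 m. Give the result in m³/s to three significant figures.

7.12 m³/s

v̄ = v₀.₆ = 1.151 m/s
q = v̄ × d × w = 1.151 × 2.80 × 2.21 = 7.122 m³/s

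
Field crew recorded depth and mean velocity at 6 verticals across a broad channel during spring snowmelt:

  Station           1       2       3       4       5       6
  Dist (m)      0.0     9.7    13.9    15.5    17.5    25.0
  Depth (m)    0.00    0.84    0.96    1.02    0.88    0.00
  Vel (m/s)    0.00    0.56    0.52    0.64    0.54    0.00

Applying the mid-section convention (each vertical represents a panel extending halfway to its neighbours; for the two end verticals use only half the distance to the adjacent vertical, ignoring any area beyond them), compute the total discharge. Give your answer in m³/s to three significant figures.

8.15 m³/s

w_2 = (13.9 − 0.0)/2 = 6.95 m; q_2 = 0.56 × 0.84 × 6.95 = 3.269 m³/s
w_3 = (15.5 − 9.7)/2 = 2.9 m; q_3 = 0.52 × 0.96 × 2.9 = 1.448 m³/s
w_4 = (17.5 − 13.9)/2 = 1.8 m; q_4 = 0.64 × 1.02 × 1.8 = 1.175 m³/s
w_5 = (25.0 − 15.5)/2 = 4.75 m; q_5 = 0.54 × 0.88 × 4.75 = 2.257 m³/s
Stations 1, 6 contribute zero (depth or velocity is 0).
Q = Σ qᵢ = 8.149 m³/s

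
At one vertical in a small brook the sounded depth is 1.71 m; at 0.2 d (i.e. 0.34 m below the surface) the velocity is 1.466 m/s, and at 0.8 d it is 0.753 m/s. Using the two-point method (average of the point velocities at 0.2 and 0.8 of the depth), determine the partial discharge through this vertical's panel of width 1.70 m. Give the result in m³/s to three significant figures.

3.23 m³/s

v̄ = (1.466 + 0.753) / 2 = 1.110 m/s
q = v̄ × d × w = 1.110 × 1.71 × 1.70 = 3.225 m³/s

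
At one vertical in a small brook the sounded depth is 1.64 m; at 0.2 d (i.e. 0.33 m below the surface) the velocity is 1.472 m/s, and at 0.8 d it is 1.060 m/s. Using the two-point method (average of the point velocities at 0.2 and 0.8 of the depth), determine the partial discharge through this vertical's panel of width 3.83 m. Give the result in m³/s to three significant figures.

v̄ = (1.472 + 1.060) / 2 = 1.266 m/s
q = v̄ × d × w = 1.266 × 1.64 × 3.83 = 7.952 m³/s

7.95 m³/s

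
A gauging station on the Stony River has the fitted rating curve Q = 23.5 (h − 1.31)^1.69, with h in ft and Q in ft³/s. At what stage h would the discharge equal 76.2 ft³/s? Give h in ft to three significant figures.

3.32 ft

h − h₀ = (Q/C)^(1/b) = (76.2/23.5)^(1/1.69) = 2.006 ft
h = 1.31 + 2.006 = 3.316 ft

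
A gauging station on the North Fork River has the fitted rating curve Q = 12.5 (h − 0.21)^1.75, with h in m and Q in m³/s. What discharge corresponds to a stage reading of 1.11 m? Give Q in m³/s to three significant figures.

10.4 m³/s

Q = 12.5 × (1.11 − 0.21)^1.75 = 12.5 × 0.9^1.75 = 10.40 m³/s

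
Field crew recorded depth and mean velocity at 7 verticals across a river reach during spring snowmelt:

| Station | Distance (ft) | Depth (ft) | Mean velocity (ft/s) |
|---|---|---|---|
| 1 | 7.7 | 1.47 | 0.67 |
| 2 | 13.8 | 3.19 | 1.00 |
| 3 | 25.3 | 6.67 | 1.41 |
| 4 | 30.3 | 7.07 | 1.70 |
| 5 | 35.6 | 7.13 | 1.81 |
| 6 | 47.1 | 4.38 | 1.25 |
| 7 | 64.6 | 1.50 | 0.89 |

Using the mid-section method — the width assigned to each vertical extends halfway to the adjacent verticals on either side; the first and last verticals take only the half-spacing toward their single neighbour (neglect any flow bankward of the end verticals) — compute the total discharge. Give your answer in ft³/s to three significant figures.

w_1 = (13.8 − 7.7)/2 = 3.05 ft; q_1 = 0.67 × 1.47 × 3.05 = 3.004 ft³/s
w_2 = (25.3 − 7.7)/2 = 8.8 ft; q_2 = 1.00 × 3.19 × 8.8 = 28.07 ft³/s
w_3 = (30.3 − 13.8)/2 = 8.25 ft; q_3 = 1.41 × 6.67 × 8.25 = 77.59 ft³/s
w_4 = (35.6 − 25.3)/2 = 5.15 ft; q_4 = 1.70 × 7.07 × 5.15 = 61.90 ft³/s
w_5 = (47.1 − 30.3)/2 = 8.4 ft; q_5 = 1.81 × 7.13 × 8.4 = 108.4 ft³/s
w_6 = (64.6 − 35.6)/2 = 14.5 ft; q_6 = 1.25 × 4.38 × 14.5 = 79.39 ft³/s
w_7 = (64.6 − 47.1)/2 = 8.75 ft; q_7 = 0.89 × 1.50 × 8.75 = 11.68 ft³/s
Q = Σ qᵢ = 370.0 ft³/s

370 ft³/s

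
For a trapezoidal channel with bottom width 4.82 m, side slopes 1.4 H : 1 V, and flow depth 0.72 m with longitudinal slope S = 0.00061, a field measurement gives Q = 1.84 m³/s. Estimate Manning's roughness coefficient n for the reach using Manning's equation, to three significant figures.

A = (b + z·y)·y = (4.82 + 1.4×0.72)×0.72 = 4.196 m²
P = b + 2y√(1+z²) = 4.82 + 2×0.72×√(1+1.4²) = 7.297 m
R = A/P = 4.196/7.297 = 0.5750 m
n = (1/Q)·A·R^(2/3)·S^(1/2) = (1/1.84) × 4.196 × 0.6915 × 0.02470 = 0.03895

0.0389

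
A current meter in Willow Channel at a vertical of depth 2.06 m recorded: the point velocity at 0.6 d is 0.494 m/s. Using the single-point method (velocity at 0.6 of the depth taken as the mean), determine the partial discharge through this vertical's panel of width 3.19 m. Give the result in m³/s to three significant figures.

3.25 m³/s

v̄ = v₀.₆ = 0.494 m/s
q = v̄ × d × w = 0.4940 × 2.06 × 3.19 = 3.246 m³/s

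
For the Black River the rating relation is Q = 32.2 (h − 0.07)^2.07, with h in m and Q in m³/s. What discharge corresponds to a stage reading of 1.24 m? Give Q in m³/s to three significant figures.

44.6 m³/s

Q = 32.2 × (1.24 − 0.07)^2.07 = 32.2 × 1.17^2.07 = 44.57 m³/s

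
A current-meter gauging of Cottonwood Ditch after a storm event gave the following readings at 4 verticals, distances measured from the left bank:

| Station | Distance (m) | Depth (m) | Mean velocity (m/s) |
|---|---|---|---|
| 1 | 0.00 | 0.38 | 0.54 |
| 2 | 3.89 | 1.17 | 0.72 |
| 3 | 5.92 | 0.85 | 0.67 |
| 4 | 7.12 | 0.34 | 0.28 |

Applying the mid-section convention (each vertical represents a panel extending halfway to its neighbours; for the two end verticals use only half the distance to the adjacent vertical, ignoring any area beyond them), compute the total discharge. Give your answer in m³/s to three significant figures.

3.87 m³/s

w_1 = (3.89 − 0.00)/2 = 1.945 m; q_1 = 0.54 × 0.38 × 1.945 = 0.3991 m³/s
w_2 = (5.92 − 0.00)/2 = 2.96 m; q_2 = 0.72 × 1.17 × 2.96 = 2.494 m³/s
w_3 = (7.12 − 3.89)/2 = 1.615 m; q_3 = 0.67 × 0.85 × 1.615 = 0.9197 m³/s
w_4 = (7.12 − 5.92)/2 = 0.6 m; q_4 = 0.28 × 0.34 × 0.6 = 0.05712 m³/s
Q = Σ qᵢ = 3.869 m³/s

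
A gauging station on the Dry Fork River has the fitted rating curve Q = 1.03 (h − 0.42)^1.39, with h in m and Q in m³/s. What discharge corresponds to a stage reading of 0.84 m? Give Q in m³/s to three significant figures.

0.308 m³/s

Q = 1.03 × (0.84 − 0.42)^1.39 = 1.03 × 0.42^1.39 = 0.3084 m³/s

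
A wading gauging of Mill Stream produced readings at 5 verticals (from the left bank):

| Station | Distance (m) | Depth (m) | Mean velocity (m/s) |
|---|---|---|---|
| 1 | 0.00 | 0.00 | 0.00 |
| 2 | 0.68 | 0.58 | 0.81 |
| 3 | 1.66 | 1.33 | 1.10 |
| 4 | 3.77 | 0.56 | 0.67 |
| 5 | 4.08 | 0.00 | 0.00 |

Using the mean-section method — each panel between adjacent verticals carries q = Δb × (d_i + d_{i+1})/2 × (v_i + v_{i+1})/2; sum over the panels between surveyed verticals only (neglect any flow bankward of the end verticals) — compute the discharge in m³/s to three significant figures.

2.77 m³/s

Panel 1-2: Δb = 0.68 m, d̄ = (0.00+0.58)/2 = 0.29, v̄ = (0.00+0.81)/2 = 0.405 → q = 0.68×0.29×0.405 = 0.07987 m³/s
Panel 2-3: Δb = 0.98 m, d̄ = (0.58+1.33)/2 = 0.955, v̄ = (0.81+1.10)/2 = 0.955 → q = 0.98×0.955×0.955 = 0.8938 m³/s
Panel 3-4: Δb = 2.11 m, d̄ = (1.33+0.56)/2 = 0.945, v̄ = (1.10+0.67)/2 = 0.885 → q = 2.11×0.945×0.885 = 1.765 m³/s
Panel 4-5: Δb = 0.31 m, d̄ = (0.56+0.00)/2 = 0.28, v̄ = (0.67+0.00)/2 = 0.335 → q = 0.31×0.28×0.335 = 0.02908 m³/s
Q = Σ q = 2.767 m³/s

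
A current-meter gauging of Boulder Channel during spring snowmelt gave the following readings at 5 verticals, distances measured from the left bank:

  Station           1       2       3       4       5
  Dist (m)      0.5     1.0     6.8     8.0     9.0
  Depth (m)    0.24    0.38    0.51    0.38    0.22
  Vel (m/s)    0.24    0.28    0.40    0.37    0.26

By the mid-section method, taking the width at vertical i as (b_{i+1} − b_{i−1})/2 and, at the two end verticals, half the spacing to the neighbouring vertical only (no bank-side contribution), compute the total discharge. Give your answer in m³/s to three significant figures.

1.25 m³/s

w_1 = (1.0 − 0.5)/2 = 0.25 m; q_1 = 0.24 × 0.24 × 0.25 = 0.01440 m³/s
w_2 = (6.8 − 0.5)/2 = 3.15 m; q_2 = 0.28 × 0.38 × 3.15 = 0.3352 m³/s
w_3 = (8.0 − 1.0)/2 = 3.5 m; q_3 = 0.40 × 0.51 × 3.5 = 0.7140 m³/s
w_4 = (9.0 − 6.8)/2 = 1.1 m; q_4 = 0.37 × 0.38 × 1.1 = 0.1547 m³/s
w_5 = (9.0 − 8.0)/2 = 0.5 m; q_5 = 0.26 × 0.22 × 0.5 = 0.02860 m³/s
Q = Σ qᵢ = 1.247 m³/s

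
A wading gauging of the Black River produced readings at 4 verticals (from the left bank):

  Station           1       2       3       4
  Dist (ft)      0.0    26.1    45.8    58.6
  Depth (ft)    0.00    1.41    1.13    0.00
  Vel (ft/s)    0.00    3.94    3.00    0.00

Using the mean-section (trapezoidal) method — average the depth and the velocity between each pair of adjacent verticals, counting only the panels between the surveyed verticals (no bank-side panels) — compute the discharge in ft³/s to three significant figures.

134 ft³/s

Panel 1-2: Δb = 26.1 ft, d̄ = (0.00+1.41)/2 = 0.705, v̄ = (0.00+3.94)/2 = 1.97 → q = 26.1×0.705×1.97 = 36.25 ft³/s
Panel 2-3: Δb = 19.7 ft, d̄ = (1.41+1.13)/2 = 1.27, v̄ = (3.94+3.00)/2 = 3.47 → q = 19.7×1.27×3.47 = 86.82 ft³/s
Panel 3-4: Δb = 12.8 ft, d̄ = (1.13+0.00)/2 = 0.565, v̄ = (3.00+0.00)/2 = 1.5 → q = 12.8×0.565×1.5 = 10.85 ft³/s
Q = Σ q = 133.9 ft³/s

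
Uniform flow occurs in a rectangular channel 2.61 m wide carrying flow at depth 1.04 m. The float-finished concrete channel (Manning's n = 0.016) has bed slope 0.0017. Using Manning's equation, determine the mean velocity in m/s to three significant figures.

A = b·y = 2.61 × 1.04 = 2.714 m²
P = b + 2y = 2.61 + 2×1.04 = 4.690 m
R = A/P = 2.714/4.690 = 0.5788 m
Q = (1/n)·A·R^(2/3)·S^(1/2) = (1/0.016) × 2.714 × 0.5788^(2/3) × 0.0017^(1/2) = 4.858 m³/s
V = Q/A = 4.858/2.714 = 1.790 m/s

1.79 m/s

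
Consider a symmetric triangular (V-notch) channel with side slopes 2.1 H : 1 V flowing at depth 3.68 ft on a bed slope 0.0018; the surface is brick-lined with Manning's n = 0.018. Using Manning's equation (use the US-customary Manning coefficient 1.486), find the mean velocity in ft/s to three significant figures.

4.91 ft/s

A = z·y² = 2.1×3.68² = 28.44 ft²
P = 2y√(1+z²) = 2×3.68×√(1+2.1²) = 17.12 ft
R = A/P = 28.44/17.12 = 1.661 ft
Q = (1.486/n)·A·R^(2/3)·S^(1/2) = (1.486/0.018) × 28.44 × 1.661^(2/3) × 0.0018^(1/2) = 139.7 ft³/s
V = Q/A = 139.7/28.44 = 4.913 ft/s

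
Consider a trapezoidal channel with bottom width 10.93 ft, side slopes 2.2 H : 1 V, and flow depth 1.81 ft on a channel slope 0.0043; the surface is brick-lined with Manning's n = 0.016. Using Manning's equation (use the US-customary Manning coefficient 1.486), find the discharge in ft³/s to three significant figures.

A = (b + z·y)·y = (10.93 + 2.2×1.81)×1.81 = 26.99 ft²
P = b + 2y√(1+z²) = 10.93 + 2×1.81×√(1+2.2²) = 19.68 ft
R = A/P = 26.99/19.68 = 1.372 ft
Q = (1.486/n)·A·R^(2/3)·S^(1/2) = (1.486/0.016) × 26.99 × 1.372^(2/3) × 0.0043^(1/2) = 202.9 ft³/s

203 ft³/s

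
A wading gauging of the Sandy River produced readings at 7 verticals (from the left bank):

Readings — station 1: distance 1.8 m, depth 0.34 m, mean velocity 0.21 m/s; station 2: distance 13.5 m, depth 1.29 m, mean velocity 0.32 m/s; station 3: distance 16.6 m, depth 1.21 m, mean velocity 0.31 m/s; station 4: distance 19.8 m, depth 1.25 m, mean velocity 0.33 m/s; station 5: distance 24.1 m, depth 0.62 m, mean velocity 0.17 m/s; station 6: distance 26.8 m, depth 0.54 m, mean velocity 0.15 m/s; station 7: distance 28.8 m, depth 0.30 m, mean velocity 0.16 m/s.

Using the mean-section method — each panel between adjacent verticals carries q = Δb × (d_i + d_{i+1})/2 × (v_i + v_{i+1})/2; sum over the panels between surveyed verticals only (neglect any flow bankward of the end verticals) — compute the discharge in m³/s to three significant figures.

6.39 m³/s

Panel 1-2: Δb = 11.7 m, d̄ = (0.34+1.29)/2 = 0.815, v̄ = (0.21+0.32)/2 = 0.265 → q = 11.7×0.815×0.265 = 2.527 m³/s
Panel 2-3: Δb = 3.1 m, d̄ = (1.29+1.21)/2 = 1.25, v̄ = (0.32+0.31)/2 = 0.315 → q = 3.1×1.25×0.315 = 1.221 m³/s
Panel 3-4: Δb = 3.2 m, d̄ = (1.21+1.25)/2 = 1.23, v̄ = (0.31+0.33)/2 = 0.32 → q = 3.2×1.23×0.32 = 1.260 m³/s
Panel 4-5: Δb = 4.3 m, d̄ = (1.25+0.62)/2 = 0.935, v̄ = (0.33+0.17)/2 = 0.25 → q = 4.3×0.935×0.25 = 1.005 m³/s
Panel 5-6: Δb = 2.7 m, d̄ = (0.62+0.54)/2 = 0.58, v̄ = (0.17+0.15)/2 = 0.16 → q = 2.7×0.58×0.16 = 0.2506 m³/s
Panel 6-7: Δb = 2 m, d̄ = (0.54+0.30)/2 = 0.42, v̄ = (0.15+0.16)/2 = 0.155 → q = 2×0.42×0.155 = 0.1302 m³/s
Q = Σ q = 6.393 m³/s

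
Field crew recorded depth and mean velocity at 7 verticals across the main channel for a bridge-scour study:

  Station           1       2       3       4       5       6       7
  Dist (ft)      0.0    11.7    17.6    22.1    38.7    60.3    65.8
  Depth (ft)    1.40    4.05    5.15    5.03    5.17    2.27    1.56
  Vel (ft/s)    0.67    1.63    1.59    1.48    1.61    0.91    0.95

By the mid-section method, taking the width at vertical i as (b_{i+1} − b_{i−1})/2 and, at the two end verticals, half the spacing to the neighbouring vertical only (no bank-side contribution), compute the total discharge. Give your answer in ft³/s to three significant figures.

w_1 = (11.7 − 0.0)/2 = 5.85 ft; q_1 = 0.67 × 1.40 × 5.85 = 5.487 ft³/s
w_2 = (17.6 − 0.0)/2 = 8.8 ft; q_2 = 1.63 × 4.05 × 8.8 = 58.09 ft³/s
w_3 = (22.1 − 11.7)/2 = 5.2 ft; q_3 = 1.59 × 5.15 × 5.2 = 42.58 ft³/s
w_4 = (38.7 − 17.6)/2 = 10.55 ft; q_4 = 1.48 × 5.03 × 10.55 = 78.54 ft³/s
w_5 = (60.3 − 22.1)/2 = 19.1 ft; q_5 = 1.61 × 5.17 × 19.1 = 159.0 ft³/s
w_6 = (65.8 − 38.7)/2 = 13.55 ft; q_6 = 0.91 × 2.27 × 13.55 = 27.99 ft³/s
w_7 = (65.8 − 60.3)/2 = 2.75 ft; q_7 = 0.95 × 1.56 × 2.75 = 4.076 ft³/s
Q = Σ qᵢ = 375.7 ft³/s

376 ft³/s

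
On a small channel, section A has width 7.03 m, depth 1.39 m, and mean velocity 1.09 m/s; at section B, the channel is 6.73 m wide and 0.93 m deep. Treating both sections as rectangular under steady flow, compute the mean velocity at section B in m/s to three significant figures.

1.70 m/s

Q = A₁V₁ = (7.03×1.39) × 1.09 = 10.65 m³/s
A₂ = 6.73 × 0.93 = 6.259 m²
V₂ = Q/A₂ = 10.65/6.259 = 1.702 m/s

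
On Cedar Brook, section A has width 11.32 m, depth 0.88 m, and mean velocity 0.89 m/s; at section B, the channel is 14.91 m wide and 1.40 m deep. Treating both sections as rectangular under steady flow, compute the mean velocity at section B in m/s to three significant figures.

0.425 m/s

Q = A₁V₁ = (11.32×0.88) × 0.89 = 8.866 m³/s
A₂ = 14.91 × 1.40 = 20.87 m²
V₂ = Q/A₂ = 8.866/20.87 = 0.4247 m/s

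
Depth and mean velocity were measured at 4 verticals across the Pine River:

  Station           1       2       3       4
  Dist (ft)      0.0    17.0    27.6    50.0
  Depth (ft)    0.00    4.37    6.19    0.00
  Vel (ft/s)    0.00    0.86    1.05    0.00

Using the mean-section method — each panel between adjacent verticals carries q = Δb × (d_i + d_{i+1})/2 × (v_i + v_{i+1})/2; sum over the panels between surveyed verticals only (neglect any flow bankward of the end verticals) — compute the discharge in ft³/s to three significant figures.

Panel 1-2: Δb = 17 ft, d̄ = (0.00+4.37)/2 = 2.185, v̄ = (0.00+0.86)/2 = 0.43 → q = 17×2.185×0.43 = 15.97 ft³/s
Panel 2-3: Δb = 10.6 ft, d̄ = (4.37+6.19)/2 = 5.28, v̄ = (0.86+1.05)/2 = 0.955 → q = 10.6×5.28×0.955 = 53.45 ft³/s
Panel 3-4: Δb = 22.4 ft, d̄ = (6.19+0.00)/2 = 3.095, v̄ = (1.05+0.00)/2 = 0.525 → q = 22.4×3.095×0.525 = 36.40 ft³/s
Q = Σ q = 105.8 ft³/s

106 ft³/s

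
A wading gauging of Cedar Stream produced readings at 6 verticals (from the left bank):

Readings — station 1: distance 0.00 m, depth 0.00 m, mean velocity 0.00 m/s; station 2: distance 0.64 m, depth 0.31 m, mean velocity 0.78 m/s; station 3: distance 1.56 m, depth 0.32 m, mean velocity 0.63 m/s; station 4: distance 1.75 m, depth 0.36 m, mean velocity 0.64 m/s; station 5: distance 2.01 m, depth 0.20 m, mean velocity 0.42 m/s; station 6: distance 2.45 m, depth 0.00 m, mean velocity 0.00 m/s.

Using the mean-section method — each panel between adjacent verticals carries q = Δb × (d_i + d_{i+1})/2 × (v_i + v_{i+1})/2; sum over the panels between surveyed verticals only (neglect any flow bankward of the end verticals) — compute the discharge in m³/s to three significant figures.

0.332 m³/s

Panel 1-2: Δb = 0.64 m, d̄ = (0.00+0.31)/2 = 0.155, v̄ = (0.00+0.78)/2 = 0.39 → q = 0.64×0.155×0.39 = 0.03869 m³/s
Panel 2-3: Δb = 0.92 m, d̄ = (0.31+0.32)/2 = 0.315, v̄ = (0.78+0.63)/2 = 0.705 → q = 0.92×0.315×0.705 = 0.2043 m³/s
Panel 3-4: Δb = 0.19 m, d̄ = (0.32+0.36)/2 = 0.34, v̄ = (0.63+0.64)/2 = 0.635 → q = 0.19×0.34×0.635 = 0.04102 m³/s
Panel 4-5: Δb = 0.26 m, d̄ = (0.36+0.20)/2 = 0.28, v̄ = (0.64+0.42)/2 = 0.53 → q = 0.26×0.28×0.53 = 0.03858 m³/s
Panel 5-6: Δb = 0.44 m, d̄ = (0.20+0.00)/2 = 0.1, v̄ = (0.42+0.00)/2 = 0.21 → q = 0.44×0.1×0.21 = 0.009240 m³/s
Q = Σ q = 0.3318 m³/s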